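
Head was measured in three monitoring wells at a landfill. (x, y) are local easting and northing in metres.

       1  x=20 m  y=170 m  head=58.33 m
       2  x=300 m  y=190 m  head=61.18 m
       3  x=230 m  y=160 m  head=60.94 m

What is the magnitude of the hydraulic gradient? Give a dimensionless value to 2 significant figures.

0.022

Taking 1 as reference: 2−1 = (280, 20, +2.85); 3−1 = (210, -10, +2.61).
Determinant of the coordinate differences = 280·(-10) − 210·20 = -7000.
∂h/∂x = [(+2.85)·(-10) − (+2.61)·20] / -7000 = +0.01153
∂h/∂y = [280·(+2.61) − 210·(+2.85)] / -7000 = -0.01890
|∇h| = √(0.01153² + -0.01890²) = 0.02214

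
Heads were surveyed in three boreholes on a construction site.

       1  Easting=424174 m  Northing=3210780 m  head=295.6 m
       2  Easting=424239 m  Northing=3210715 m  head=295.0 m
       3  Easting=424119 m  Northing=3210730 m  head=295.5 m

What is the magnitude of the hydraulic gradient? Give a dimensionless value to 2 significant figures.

0.0067

Three-point gradient (reference 1): Δ to 2 = (65, -65, -0.6), Δ to 3 = (-55, -50, -0.1).
∂h/∂x = -0.003443, ∂h/∂y = +0.005788 (det = -6825).
|∇h| = √(-0.003443² + 0.005788²) = 0.006735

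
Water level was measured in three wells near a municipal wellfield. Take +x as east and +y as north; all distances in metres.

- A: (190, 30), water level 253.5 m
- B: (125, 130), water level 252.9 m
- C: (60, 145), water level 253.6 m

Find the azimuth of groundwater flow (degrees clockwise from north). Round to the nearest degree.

Three-point gradient (reference A): Δ to B = (-65, 100, -0.6), Δ to C = (-130, 115, +0.1).
∂h/∂x = -0.01430, ∂h/∂y = -0.01529 (det = 5525).
Flow direction (−∇h) has components (+0.01430 E, +0.01529 N).
Azimuth = atan2(E, N) = atan2(+0.01430, +0.01529) = 43.1° ≈ 043°.

043°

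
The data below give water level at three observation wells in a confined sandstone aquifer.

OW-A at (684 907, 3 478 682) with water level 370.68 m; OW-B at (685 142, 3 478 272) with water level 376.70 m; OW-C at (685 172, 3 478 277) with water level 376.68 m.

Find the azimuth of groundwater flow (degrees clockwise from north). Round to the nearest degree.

353°

Taking OW-A as reference: OW-B−OW-A = (235, -410, +6.02); OW-C−OW-A = (265, -405, +6.00).
Determinant of the coordinate differences = 235·(-405) − 265·(-410) = 13475.
∂h/∂x = [(+6.02)·(-405) − (+6.00)·(-410)] / 13475 = +0.001625
∂h/∂y = [235·(+6.00) − 265·(+6.02)] / 13475 = -0.01375
Flow direction (−∇h) has components (-0.001625 E, +0.01375 N).
Azimuth = atan2(E, N) = atan2(-0.001625, +0.01375) = 353.3° ≈ 353°.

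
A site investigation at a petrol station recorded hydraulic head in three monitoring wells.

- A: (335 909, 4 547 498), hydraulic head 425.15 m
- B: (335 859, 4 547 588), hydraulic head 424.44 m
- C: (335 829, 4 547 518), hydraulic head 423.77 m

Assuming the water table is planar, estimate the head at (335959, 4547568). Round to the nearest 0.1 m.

426.2 m

Three-point gradient (reference A): Δ to B = (-50, 90, -0.71), Δ to C = (-80, 20, -1.38).
∂h/∂x = +0.01774, ∂h/∂y = +0.001968 (det = 6200).
h(335959, 4547568) = 425.15 + (+0.01774)·(50) + (+0.001968)·(70) = 425.15 +0.887 +0.138 = 426.175 m.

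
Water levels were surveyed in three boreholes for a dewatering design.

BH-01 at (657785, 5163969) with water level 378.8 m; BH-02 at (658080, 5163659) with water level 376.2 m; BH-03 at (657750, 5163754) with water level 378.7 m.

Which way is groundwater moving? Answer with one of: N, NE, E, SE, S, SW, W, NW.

E

With h = a·x + b·y + c and BH-01 as origin, the differences give:
  295·a + (-310)·b = -2.6
  (-35)·a + (-215)·b = -0.1
Eliminate b (×(-215) and ×(-310), subtract): -74275·a = 528.00 → a = ∂h/∂x = -0.007109
Back-substitute: b = ∂h/∂y = +0.001622.
Flow = −∇h = (+0.007109 east, -0.001622 north), which points east.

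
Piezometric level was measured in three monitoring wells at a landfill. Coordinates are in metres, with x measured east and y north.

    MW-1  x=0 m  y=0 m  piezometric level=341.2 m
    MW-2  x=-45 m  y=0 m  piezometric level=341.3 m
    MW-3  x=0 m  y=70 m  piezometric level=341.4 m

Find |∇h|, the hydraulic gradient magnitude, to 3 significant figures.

0.00362

∂h/∂x = (341.3 − 341.2) / (-45 − 0) = -0.002222
∂h/∂y = (341.4 − 341.2) / (70 − 0) = +0.002857
|∇h| = √(-0.002222² + 0.002857²) = 0.003619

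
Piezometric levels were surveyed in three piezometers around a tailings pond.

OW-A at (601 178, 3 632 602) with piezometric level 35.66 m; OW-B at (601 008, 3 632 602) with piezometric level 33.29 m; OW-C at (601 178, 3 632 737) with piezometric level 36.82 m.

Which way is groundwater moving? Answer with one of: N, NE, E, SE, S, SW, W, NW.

SW

∂h/∂x = (33.29 − 35.66) / (601008 − 601178) = +0.01394
∂h/∂y = (36.82 − 35.66) / (3632737 − 3632602) = +0.008593
Flow = −∇h = (-0.01394 east, -0.008593 north), which points southwest.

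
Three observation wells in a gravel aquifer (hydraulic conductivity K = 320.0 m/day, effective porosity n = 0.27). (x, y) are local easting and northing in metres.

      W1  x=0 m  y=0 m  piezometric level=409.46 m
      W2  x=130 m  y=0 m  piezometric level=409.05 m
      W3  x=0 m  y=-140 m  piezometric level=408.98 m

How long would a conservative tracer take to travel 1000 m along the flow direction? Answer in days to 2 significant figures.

∂h/∂x = (409.05 − 409.46) / (130 − 0) = -0.003154
∂h/∂y = (408.98 − 409.46) / (-140 − 0) = +0.003429
|∇h| = √(-0.003154² + 0.003429²) = 0.004659
Seepage velocity v = K·i/n = 320.0 × 0.004659 / 0.27 = 5.522 m/day.
t = 1000 / 5.522 = 181.1 days.

180 days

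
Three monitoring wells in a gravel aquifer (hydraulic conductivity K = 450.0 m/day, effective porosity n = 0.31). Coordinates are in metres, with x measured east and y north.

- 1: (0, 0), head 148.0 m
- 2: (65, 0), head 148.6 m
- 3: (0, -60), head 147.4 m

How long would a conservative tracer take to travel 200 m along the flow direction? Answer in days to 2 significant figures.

∂h/∂x = (148.6 − 148.0) / (65 − 0) = +0.009231
∂h/∂y = (147.4 − 148.0) / (-60 − 0) = +0.010000
|∇h| = √(0.009231² + 0.010000²) = 0.01361
Seepage velocity v = K·i/n = 450.0 × 0.01361 / 0.31 = 19.76 m/day.
t = 200 / 19.76 = 10.12 days.

10 days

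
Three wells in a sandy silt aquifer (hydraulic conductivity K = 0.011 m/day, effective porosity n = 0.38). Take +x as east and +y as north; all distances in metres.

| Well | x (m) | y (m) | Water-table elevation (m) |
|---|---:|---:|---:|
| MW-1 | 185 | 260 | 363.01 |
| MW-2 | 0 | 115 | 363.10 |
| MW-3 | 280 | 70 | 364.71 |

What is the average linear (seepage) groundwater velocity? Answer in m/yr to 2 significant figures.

0.086 m/yr

Differences from MW-1: to MW-2 (Δx, Δy, Δh) = (-185, -145, +0.09); to MW-3 = (95, -190, +1.70).
Determinant of the coordinate differences = (-185)·(-190) − 95·(-145) = 48925.
∂h/∂x = [(+0.09)·(-190) − (+1.70)·(-145)] / 48925 = +0.004689
∂h/∂y = [(-185)·(+1.70) − 95·(+0.09)] / 48925 = -0.006603
|∇h| = √(0.004689² + -0.006603²) = 0.008099
Seepage velocity v = K·i/n = 0.011 × 0.008099 / 0.38 = 0.0002344 m/day = 0.08561 m/yr.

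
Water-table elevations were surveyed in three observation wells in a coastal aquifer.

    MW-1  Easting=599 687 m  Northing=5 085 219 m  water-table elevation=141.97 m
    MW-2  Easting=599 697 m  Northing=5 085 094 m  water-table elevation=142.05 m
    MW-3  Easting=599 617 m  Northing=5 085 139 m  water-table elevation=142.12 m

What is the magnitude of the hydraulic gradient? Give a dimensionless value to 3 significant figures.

0.00149

Three-point gradient (reference MW-1): Δ to MW-2 = (10, -125, +0.08), Δ to MW-3 = (-70, -80, +0.15).
∂h/∂x = -0.001293, ∂h/∂y = -0.0007435 (det = -9550).
|∇h| = √(-0.001293² + -0.0007435²) = 0.001492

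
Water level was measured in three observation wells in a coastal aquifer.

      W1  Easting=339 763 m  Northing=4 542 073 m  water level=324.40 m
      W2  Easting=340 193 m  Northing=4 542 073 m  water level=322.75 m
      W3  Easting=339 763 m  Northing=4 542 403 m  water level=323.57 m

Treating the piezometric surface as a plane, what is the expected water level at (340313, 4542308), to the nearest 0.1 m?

∂h/∂x = (322.75 − 324.40) / (340193 − 339763) = -0.003837
∂h/∂y = (323.57 − 324.40) / (4542403 − 4542073) = -0.002515
h(340313, 4542308) = 324.40 + (-0.003837)·(550) + (-0.002515)·(235) = 324.40 -2.110 -0.591 = 321.698 m.

321.7 m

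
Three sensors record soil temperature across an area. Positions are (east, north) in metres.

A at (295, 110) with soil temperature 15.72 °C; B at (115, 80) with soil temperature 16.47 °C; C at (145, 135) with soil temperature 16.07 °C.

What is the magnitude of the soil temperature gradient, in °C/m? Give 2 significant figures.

Differences from A: to B (Δx, Δy, Δh) = (-180, -30, +0.75); to C = (-150, 25, +0.35).
Solve a·Δx + b·Δy = ΔT: det = (-180)·25 − (-150)·(-30) = -9000.
∂T/∂x = [(+0.75)·25 − (+0.35)·(-30)] / -9000 = -0.003250
∂T/∂y = [(-180)·(+0.35) − (-150)·(+0.75)] / -9000 = -0.005500
|∇f| = √(-0.003250² + -0.005500²) = 0.006388 °C/m

0.0064 °C/m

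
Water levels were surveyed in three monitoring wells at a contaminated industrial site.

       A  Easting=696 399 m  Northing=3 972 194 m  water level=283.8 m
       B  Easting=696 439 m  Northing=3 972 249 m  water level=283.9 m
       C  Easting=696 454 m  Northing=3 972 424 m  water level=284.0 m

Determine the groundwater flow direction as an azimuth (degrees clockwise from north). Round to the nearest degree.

258°

With h = a·x + b·y + c and A as origin, the differences give:
  40·a + 55·b = +0.1
  55·a + 230·b = +0.2
Eliminate b (×230 and ×55, subtract): 6175·a = 12.00 → a = ∂h/∂x = +0.001943
Back-substitute: b = ∂h/∂y = +0.0004049.
Flow direction (−∇h) has components (-0.001943 E, -0.0004049 N).
Azimuth = atan2(E, N) = atan2(-0.001943, -0.0004049) = 258.2° ≈ 258°.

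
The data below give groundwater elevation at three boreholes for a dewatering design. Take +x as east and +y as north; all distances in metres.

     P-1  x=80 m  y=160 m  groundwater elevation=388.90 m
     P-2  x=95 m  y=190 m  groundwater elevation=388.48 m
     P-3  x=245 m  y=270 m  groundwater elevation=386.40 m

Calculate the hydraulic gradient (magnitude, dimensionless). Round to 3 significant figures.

Three-point gradient (reference P-1): Δ to P-2 = (15, 30, -0.42), Δ to P-3 = (165, 110, -2.50).
∂h/∂x = -0.008727, ∂h/∂y = -0.009636 (det = -3300).
|∇h| = √(-0.008727² + -0.009636²) = 0.013

0.0130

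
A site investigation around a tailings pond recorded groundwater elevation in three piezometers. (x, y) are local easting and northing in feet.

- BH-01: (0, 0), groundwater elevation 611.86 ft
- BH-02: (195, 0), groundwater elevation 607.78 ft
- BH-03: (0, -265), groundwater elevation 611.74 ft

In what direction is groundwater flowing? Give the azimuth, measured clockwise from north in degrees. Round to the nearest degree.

∂h/∂x = (607.78 − 611.86) / (195 − 0) = -0.02092
∂h/∂y = (611.74 − 611.86) / (-265 − 0) = +0.0004528
Flow direction (−∇h) has components (+0.02092 E, -0.0004528 N).
Azimuth = atan2(E, N) = atan2(+0.02092, -0.0004528) = 91.2° ≈ 091°.

091°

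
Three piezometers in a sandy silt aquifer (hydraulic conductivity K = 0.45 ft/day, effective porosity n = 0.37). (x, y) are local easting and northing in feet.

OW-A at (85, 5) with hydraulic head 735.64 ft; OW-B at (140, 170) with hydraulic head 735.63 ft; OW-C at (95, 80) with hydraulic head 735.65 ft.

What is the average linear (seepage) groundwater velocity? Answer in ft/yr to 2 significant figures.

0.45 ft/yr

Taking OW-A as reference: OW-B−OW-A = (55, 165, -0.01); OW-C−OW-A = (10, 75, +0.01).
Solve a·Δx + b·Δy = Δh: det = 55·75 − 10·165 = 2475.
∂h/∂x = [(-0.01)·75 − (+0.01)·165] / 2475 = -0.0009697
∂h/∂y = [55·(+0.01) − 10·(-0.01)] / 2475 = +0.0002626
|∇h| = √(-0.0009697² + 0.0002626²) = 0.001005
Seepage velocity v = K·i/n = 0.45 × 0.001005 / 0.37 = 0.001222 ft/day = 0.4463 ft/yr.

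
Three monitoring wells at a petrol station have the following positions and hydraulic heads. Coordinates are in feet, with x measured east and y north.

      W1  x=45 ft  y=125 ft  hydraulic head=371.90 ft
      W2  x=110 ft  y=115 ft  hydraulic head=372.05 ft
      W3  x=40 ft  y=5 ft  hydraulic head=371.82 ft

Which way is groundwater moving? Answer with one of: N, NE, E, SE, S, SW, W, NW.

Taking W1 as reference: W2−W1 = (65, -10, +0.15); W3−W1 = (-5, -120, -0.08).
Solve a·Δx + b·Δy = Δh: det = 65·(-120) − (-5)·(-10) = -7850.
∂h/∂x = [(+0.15)·(-120) − (-0.08)·(-10)] / -7850 = +0.002395
∂h/∂y = [65·(-0.08) − (-5)·(+0.15)] / -7850 = +0.0005669
Flow = −∇h = (-0.002395 east, -0.0005669 north), which points west.

W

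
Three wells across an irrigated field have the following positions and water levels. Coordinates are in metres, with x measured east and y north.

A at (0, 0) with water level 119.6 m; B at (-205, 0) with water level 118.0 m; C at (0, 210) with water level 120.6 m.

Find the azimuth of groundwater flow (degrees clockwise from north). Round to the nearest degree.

239°

∂h/∂x = (118.0 − 119.6) / (-205 − 0) = +0.007805
∂h/∂y = (120.6 − 119.6) / (210 − 0) = +0.004762
Flow direction (−∇h) has components (-0.007805 E, -0.004762 N).
Azimuth = atan2(E, N) = atan2(-0.007805, -0.004762) = 238.6° ≈ 239°.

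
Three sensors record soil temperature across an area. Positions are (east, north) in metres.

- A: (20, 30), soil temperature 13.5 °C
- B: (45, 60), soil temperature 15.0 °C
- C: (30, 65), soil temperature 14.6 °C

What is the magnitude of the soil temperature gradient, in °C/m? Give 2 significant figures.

With T = a·x + b·y + c and A as origin, the differences give:
  25·a + 30·b = +1.5
  10·a + 35·b = +1.1
Eliminate b (×35 and ×30, subtract): 575·a = 19.50 → a = ∂T/∂x = +0.03391
Back-substitute: b = ∂T/∂y = +0.02174.
|∇f| = √(0.03391² + 0.02174²) = 0.04028 °C/m

0.040 °C/m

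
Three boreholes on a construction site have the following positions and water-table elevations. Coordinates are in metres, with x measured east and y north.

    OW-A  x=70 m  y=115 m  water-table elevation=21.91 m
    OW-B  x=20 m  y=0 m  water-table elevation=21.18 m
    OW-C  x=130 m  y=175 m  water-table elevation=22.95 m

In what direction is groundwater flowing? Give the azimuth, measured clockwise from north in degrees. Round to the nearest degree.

With h = a·x + b·y + c and OW-A as origin, the differences give:
  (-50)·a + (-115)·b = -0.73
  60·a + 60·b = +1.04
Eliminate b (×60 and ×(-115), subtract): 3900·a = 75.800 → a = ∂h/∂x = +0.01944
Back-substitute: b = ∂h/∂y = -0.002103.
Flow direction (−∇h) has components (-0.01944 E, +0.002103 N).
Azimuth = atan2(E, N) = atan2(-0.01944, +0.002103) = 276.2° ≈ 276°.

276°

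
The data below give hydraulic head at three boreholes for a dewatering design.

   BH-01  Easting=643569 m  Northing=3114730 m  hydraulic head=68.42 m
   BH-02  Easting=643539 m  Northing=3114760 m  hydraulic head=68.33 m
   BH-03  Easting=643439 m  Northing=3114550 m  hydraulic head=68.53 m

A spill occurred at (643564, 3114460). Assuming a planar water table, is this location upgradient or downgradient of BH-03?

Differences from BH-01: to BH-02 (Δx, Δy, Δh) = (-30, 30, -0.09); to BH-03 = (-130, -180, +0.11).
Solve a·Δx + b·Δy = Δh: det = (-30)·(-180) − (-130)·30 = 9300.
∂h/∂x = [(-0.09)·(-180) − (+0.11)·30] / 9300 = +0.001387
∂h/∂y = [(-30)·(+0.11) − (-130)·(-0.09)] / 9300 = -0.001613
Head at (643564, 3114460) = 68.42 + (+0.001387)·(-5) + (-0.001613)·(-270) = 68.85 m.
That is higher than the 68.53 m at BH-03, so the point is upgradient.

upgradient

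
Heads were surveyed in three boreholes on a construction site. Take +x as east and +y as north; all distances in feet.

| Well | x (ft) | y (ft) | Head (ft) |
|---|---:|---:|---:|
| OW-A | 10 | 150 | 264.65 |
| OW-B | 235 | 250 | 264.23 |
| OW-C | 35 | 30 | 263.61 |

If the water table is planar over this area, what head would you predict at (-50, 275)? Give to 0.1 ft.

Taking OW-A as reference: OW-B−OW-A = (225, 100, -0.42); OW-C−OW-A = (25, -120, -1.04).
Solve a·Δx + b·Δy = Δh: det = 225·(-120) − 25·100 = -29500.
∂h/∂x = [(-0.42)·(-120) − (-1.04)·100] / -29500 = -0.005234
∂h/∂y = [225·(-1.04) − 25·(-0.42)] / -29500 = +0.007576
h(-50, 275) = 264.65 + (-0.005234)·(-60) + (+0.007576)·(125) = 264.65 +0.314 +0.947 = 265.911 ft.

265.9 ft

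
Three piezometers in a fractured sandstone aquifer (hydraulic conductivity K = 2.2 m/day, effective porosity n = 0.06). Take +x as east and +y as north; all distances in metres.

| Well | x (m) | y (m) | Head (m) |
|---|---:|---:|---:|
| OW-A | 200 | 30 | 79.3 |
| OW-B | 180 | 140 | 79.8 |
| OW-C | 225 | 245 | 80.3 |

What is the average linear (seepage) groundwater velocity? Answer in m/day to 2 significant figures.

0.17 m/day

Differences from OW-A: to OW-B (Δx, Δy, Δh) = (-20, 110, +0.5); to OW-C = (25, 215, +1.0).
Determinant of the coordinate differences = (-20)·215 − 25·110 = -7050.
∂h/∂x = [(+0.5)·215 − (+1.0)·110] / -7050 = +0.0003546
∂h/∂y = [(-20)·(+1.0) − 25·(+0.5)] / -7050 = +0.004610
|∇h| = √(0.0003546² + 0.004610²) = 0.004624
Seepage velocity v = K·i/n = 2.2 × 0.004624 / 0.06 = 0.1695 m/day.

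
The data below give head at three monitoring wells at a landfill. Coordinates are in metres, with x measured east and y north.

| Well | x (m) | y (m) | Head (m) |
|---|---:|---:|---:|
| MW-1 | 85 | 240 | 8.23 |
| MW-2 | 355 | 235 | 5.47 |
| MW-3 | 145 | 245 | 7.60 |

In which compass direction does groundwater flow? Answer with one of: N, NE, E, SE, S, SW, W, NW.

Differences from MW-1: to MW-2 (Δx, Δy, Δh) = (270, -5, -2.76); to MW-3 = (60, 5, -0.63).
Determinant of the coordinate differences = 270·5 − 60·(-5) = 1650.
∂h/∂x = [(-2.76)·5 − (-0.63)·(-5)] / 1650 = -0.01027
∂h/∂y = [270·(-0.63) − 60·(-2.76)] / 1650 = -0.002727
Flow = −∇h = (+0.01027 east, +0.002727 north), which points east.

E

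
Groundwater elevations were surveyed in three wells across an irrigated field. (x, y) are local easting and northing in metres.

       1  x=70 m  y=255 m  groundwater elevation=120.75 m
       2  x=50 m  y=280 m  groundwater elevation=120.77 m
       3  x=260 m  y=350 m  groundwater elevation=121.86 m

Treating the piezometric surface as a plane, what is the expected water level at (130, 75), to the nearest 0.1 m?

Differences from 1: to 2 (Δx, Δy, Δh) = (-20, 25, +0.02); to 3 = (190, 95, +1.11).
Determinant of the coordinate differences = (-20)·95 − 190·25 = -6650.
∂h/∂x = [(+0.02)·95 − (+1.11)·25] / -6650 = +0.003887
∂h/∂y = [(-20)·(+1.11) − 190·(+0.02)] / -6650 = +0.003910
h(130, 75) = 120.75 + (+0.003887)·(60) + (+0.003910)·(-180) = 120.75 +0.233 -0.704 = 120.279 m.

120.3 m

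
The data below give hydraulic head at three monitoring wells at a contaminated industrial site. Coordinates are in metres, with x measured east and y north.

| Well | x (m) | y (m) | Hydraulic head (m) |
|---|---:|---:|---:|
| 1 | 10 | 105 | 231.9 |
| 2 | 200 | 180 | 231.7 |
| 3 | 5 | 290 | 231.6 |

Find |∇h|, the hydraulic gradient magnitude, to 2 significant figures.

With h = a·x + b·y + c and 1 as origin, the differences give:
  190·a + 75·b = -0.2
  (-5)·a + 185·b = -0.3
Eliminate b (×185 and ×75, subtract): 35525·a = -14.50 → a = ∂h/∂x = -0.0004082
Back-substitute: b = ∂h/∂y = -0.001633.
|∇h| = √(-0.0004082² + -0.001633²) = 0.001683

0.0017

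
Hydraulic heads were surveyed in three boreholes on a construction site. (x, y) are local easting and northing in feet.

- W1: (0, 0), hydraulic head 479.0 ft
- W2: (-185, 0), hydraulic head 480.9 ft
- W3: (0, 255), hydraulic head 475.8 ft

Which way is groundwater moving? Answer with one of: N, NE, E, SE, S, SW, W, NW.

NE

∂h/∂x = (480.9 − 479.0) / (-185 − 0) = -0.01027
∂h/∂y = (475.8 − 479.0) / (255 − 0) = -0.01255
Flow = −∇h = (+0.01027 east, +0.01255 north), which points northeast.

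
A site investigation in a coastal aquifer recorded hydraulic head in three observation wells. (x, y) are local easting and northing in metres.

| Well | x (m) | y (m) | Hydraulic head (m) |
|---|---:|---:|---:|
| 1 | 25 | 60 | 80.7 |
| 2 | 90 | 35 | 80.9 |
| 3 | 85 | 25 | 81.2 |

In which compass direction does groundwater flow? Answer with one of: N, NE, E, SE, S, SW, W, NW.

N

Differences from 1: to 2 (Δx, Δy, Δh) = (65, -25, +0.2); to 3 = (60, -35, +0.5).
Solve a·Δx + b·Δy = Δh: det = 65·(-35) − 60·(-25) = -775.
∂h/∂x = [(+0.2)·(-35) − (+0.5)·(-25)] / -775 = -0.007097
∂h/∂y = [65·(+0.5) − 60·(+0.2)] / -775 = -0.02645
Flow = −∇h = (+0.007097 east, +0.02645 north), which points north.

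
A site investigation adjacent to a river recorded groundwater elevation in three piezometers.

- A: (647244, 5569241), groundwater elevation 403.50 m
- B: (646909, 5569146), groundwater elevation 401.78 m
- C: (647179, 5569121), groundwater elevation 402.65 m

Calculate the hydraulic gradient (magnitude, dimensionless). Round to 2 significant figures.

0.0063

Taking A as reference: B−A = (-335, -95, -1.72); C−A = (-65, -120, -0.85).
Determinant of the coordinate differences = (-335)·(-120) − (-65)·(-95) = 34025.
∂h/∂x = [(-1.72)·(-120) − (-0.85)·(-95)] / 34025 = +0.003693
∂h/∂y = [(-335)·(-0.85) − (-65)·(-1.72)] / 34025 = +0.005083
|∇h| = √(0.003693² + 0.005083²) = 0.006283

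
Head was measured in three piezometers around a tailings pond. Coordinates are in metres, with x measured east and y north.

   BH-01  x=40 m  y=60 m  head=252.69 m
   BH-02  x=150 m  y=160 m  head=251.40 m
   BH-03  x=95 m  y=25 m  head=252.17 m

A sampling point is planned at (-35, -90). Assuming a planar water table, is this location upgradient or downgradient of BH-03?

upgradient

With h = a·x + b·y + c and BH-01 as origin, the differences give:
  110·a + 100·b = -1.29
  55·a + (-35)·b = -0.52
Eliminate b (×(-35) and ×100, subtract): -9350·a = 97.150 → a = ∂h/∂x = -0.01039
Back-substitute: b = ∂h/∂y = -0.001471.
Head at (-35, -90) = 252.69 + (-0.01039)·(-75) + (-0.001471)·(-150) = 253.69 m.
That is higher than the 252.17 m at BH-03, so the point is upgradient.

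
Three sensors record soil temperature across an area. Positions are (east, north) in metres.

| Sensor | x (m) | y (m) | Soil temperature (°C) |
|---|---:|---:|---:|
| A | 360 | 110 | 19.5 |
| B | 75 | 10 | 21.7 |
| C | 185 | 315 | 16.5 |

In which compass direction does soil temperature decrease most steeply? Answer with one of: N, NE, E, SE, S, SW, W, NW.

N

Differences from A: to B (Δx, Δy, Δh) = (-285, -100, +2.2); to C = (-175, 205, -3.0).
Solve a·Δx + b·Δy = ΔT: det = (-285)·205 − (-175)·(-100) = -75925.
∂T/∂x = [(+2.2)·205 − (-3.0)·(-100)] / -75925 = -0.001989
∂T/∂y = [(-285)·(-3.0) − (-175)·(+2.2)] / -75925 = -0.01633
Steepest decrease is along −∇f = (+0.001989 E, +0.01633 N) → north.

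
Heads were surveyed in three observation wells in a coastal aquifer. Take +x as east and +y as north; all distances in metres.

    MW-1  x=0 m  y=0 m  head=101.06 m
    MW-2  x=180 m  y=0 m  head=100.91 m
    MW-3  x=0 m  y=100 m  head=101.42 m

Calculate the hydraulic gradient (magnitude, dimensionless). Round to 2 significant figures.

∂h/∂x = (100.91 − 101.06) / (180 − 0) = -0.0008333
∂h/∂y = (101.42 − 101.06) / (100 − 0) = +0.003600
|∇h| = √(-0.0008333² + 0.003600²) = 0.003695

0.0037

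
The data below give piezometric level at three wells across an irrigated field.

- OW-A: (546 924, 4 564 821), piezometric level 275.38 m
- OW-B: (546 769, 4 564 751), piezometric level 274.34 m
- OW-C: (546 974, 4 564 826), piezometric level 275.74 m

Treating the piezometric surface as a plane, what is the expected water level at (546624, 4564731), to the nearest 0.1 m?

273.3 m

With h = a·x + b·y + c and OW-A as origin, the differences give:
  (-155)·a + (-70)·b = -1.04
  50·a + 5·b = +0.36
Eliminate b (×5 and ×(-70), subtract): 2725·a = 20.000 → a = ∂h/∂x = +0.007339
Back-substitute: b = ∂h/∂y = -0.001394.
h(546624, 4564731) = 275.38 + (+0.007339)·(-300) + (-0.001394)·(-90) = 275.38 -2.202 +0.126 = 273.304 m.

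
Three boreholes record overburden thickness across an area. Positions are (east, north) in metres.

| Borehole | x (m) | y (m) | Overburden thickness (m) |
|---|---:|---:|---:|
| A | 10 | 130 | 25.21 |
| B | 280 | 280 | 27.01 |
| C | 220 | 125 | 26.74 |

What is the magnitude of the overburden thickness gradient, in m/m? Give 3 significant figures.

0.00734 m/m

Taking A as reference: B−A = (270, 150, +1.80); C−A = (210, -5, +1.53).
Determinant of the coordinate differences = 270·(-5) − 210·150 = -32850.
∂d/∂x = [(+1.80)·(-5) − (+1.53)·150] / -32850 = +0.007260
∂d/∂y = [270·(+1.53) − 210·(+1.80)] / -32850 = -0.001068
|∇f| = √(0.007260² + -0.001068²) = 0.007338 m/m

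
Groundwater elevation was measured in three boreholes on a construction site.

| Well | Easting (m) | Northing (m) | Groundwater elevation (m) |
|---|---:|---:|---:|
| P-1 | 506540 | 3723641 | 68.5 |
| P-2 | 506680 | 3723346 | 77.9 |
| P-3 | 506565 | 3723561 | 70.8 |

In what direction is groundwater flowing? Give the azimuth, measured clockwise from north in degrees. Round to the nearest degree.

320°

Differences from P-1: to P-2 (Δx, Δy, Δh) = (140, -295, +9.4); to P-3 = (25, -80, +2.3).
Determinant of the coordinate differences = 140·(-80) − 25·(-295) = -3825.
∂h/∂x = [(+9.4)·(-80) − (+2.3)·(-295)] / -3825 = +0.01922
∂h/∂y = [140·(+2.3) − 25·(+9.4)] / -3825 = -0.02275
Flow direction (−∇h) has components (-0.01922 E, +0.02275 N).
Azimuth = atan2(E, N) = atan2(-0.01922, +0.02275) = 319.8° ≈ 320°.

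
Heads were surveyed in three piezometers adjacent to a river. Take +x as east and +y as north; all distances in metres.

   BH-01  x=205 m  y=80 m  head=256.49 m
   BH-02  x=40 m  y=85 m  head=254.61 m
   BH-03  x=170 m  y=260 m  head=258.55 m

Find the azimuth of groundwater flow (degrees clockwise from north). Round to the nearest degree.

221°

With h = a·x + b·y + c and BH-01 as origin, the differences give:
  (-165)·a + 5·b = -1.88
  (-35)·a + 180·b = +2.06
Eliminate b (×180 and ×5, subtract): -29525·a = -348.700 → a = ∂h/∂x = +0.01181
Back-substitute: b = ∂h/∂y = +0.01374.
Flow direction (−∇h) has components (-0.01181 E, -0.01374 N).
Azimuth = atan2(E, N) = atan2(-0.01181, -0.01374) = 220.7° ≈ 221°.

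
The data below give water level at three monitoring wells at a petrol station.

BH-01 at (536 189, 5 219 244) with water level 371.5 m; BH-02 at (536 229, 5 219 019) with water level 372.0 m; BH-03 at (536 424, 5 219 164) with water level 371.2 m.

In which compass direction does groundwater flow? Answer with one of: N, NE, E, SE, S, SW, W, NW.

Differences from BH-01: to BH-02 (Δx, Δy, Δh) = (40, -225, +0.5); to BH-03 = (235, -80, -0.3).
Determinant of the coordinate differences = 40·(-80) − 235·(-225) = 49675.
∂h/∂x = [(+0.5)·(-80) − (-0.3)·(-225)] / 49675 = -0.002164
∂h/∂y = [40·(-0.3) − 235·(+0.5)] / 49675 = -0.002607
Flow = −∇h = (+0.002164 east, +0.002607 north), which points northeast.

NE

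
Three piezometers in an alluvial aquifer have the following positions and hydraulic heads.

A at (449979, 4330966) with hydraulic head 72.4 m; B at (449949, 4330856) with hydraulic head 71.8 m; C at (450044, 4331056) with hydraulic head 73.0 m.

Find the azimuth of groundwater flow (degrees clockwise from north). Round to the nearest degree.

210°

With h = a·x + b·y + c and A as origin, the differences give:
  (-30)·a + (-110)·b = -0.6
  65·a + 90·b = +0.6
Eliminate b (×90 and ×(-110), subtract): 4450·a = 12.00 → a = ∂h/∂x = +0.002697
Back-substitute: b = ∂h/∂y = +0.004719.
Flow direction (−∇h) has components (-0.002697 E, -0.004719 N).
Azimuth = atan2(E, N) = atan2(-0.002697, -0.004719) = 209.7° ≈ 210°.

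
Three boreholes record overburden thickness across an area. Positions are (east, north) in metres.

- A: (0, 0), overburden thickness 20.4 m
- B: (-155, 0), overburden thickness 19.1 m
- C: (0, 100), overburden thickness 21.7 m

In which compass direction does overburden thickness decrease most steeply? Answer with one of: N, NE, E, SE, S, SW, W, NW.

∂d/∂x = (19.1 − 20.4) / (-155 − 0) = +0.008387
∂d/∂y = (21.7 − 20.4) / (100 − 0) = +0.01300
Steepest decrease is along −∇f = (-0.008387 E, -0.01300 N) → southwest.

SW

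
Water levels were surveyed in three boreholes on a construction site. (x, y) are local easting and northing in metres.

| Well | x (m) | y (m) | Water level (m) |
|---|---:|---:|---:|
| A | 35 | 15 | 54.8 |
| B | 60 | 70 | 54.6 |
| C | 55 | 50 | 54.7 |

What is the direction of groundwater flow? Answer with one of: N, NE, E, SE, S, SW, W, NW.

With h = a·x + b·y + c and A as origin, the differences give:
  25·a + 55·b = -0.2
  20·a + 35·b = -0.1
Eliminate b (×35 and ×55, subtract): -225·a = -1.50 → a = ∂h/∂x = +0.006667
Back-substitute: b = ∂h/∂y = -0.006667.
Flow = −∇h = (-0.006667 east, +0.006667 north), which points northwest.

NW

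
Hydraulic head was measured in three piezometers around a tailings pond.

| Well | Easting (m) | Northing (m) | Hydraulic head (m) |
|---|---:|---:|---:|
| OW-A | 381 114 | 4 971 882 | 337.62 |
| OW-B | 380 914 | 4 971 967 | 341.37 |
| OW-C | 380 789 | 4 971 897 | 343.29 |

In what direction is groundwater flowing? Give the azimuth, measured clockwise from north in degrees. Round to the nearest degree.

Taking OW-A as reference: OW-B−OW-A = (-200, 85, +3.75); OW-C−OW-A = (-325, 15, +5.67).
Determinant of the coordinate differences = (-200)·15 − (-325)·85 = 24625.
∂h/∂x = [(+3.75)·15 − (+5.67)·85] / 24625 = -0.01729
∂h/∂y = [(-200)·(+5.67) − (-325)·(+3.75)] / 24625 = +0.003442
Flow direction (−∇h) has components (+0.01729 E, -0.003442 N).
Azimuth = atan2(E, N) = atan2(+0.01729, -0.003442) = 101.3° ≈ 101°.

101°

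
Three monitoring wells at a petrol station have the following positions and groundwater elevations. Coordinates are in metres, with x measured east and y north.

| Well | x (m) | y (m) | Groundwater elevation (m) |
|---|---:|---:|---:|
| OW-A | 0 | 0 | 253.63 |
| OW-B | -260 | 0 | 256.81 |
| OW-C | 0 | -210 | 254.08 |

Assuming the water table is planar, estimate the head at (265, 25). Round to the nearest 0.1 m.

250.3 m

∂h/∂x = (256.81 − 253.63) / (-260 − 0) = -0.01223
∂h/∂y = (254.08 − 253.63) / (-210 − 0) = -0.002143
h(265, 25) = 253.63 + (-0.01223)·(265) + (-0.002143)·(25) = 253.63 -3.241 -0.054 = 250.335 m.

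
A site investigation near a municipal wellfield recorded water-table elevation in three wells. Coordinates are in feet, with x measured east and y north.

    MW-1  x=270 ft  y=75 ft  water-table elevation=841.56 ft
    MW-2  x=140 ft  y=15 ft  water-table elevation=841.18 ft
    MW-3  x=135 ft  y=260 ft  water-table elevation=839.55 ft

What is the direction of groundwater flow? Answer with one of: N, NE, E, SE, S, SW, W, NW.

With h = a·x + b·y + c and MW-1 as origin, the differences give:
  (-130)·a + (-60)·b = -0.38
  (-135)·a + 185·b = -2.01
Eliminate b (×185 and ×(-60), subtract): -32150·a = -190.900 → a = ∂h/∂x = +0.005938
Back-substitute: b = ∂h/∂y = -0.006532.
Flow = −∇h = (-0.005938 east, +0.006532 north), which points northwest.

NW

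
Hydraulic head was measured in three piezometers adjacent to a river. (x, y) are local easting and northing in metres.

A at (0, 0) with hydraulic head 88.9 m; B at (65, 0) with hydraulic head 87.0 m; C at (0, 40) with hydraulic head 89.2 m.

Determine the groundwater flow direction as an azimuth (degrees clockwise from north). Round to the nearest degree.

∂h/∂x = (87.0 − 88.9) / (65 − 0) = -0.02923
∂h/∂y = (89.2 − 88.9) / (40 − 0) = +0.007500
Flow direction (−∇h) has components (+0.02923 E, -0.007500 N).
Azimuth = atan2(E, N) = atan2(+0.02923, -0.007500) = 104.4° ≈ 104°.

104°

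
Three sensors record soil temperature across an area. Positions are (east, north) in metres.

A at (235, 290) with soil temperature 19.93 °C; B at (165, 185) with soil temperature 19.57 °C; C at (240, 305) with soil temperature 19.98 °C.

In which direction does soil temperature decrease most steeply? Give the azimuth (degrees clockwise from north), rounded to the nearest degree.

With T = a·x + b·y + c and A as origin, the differences give:
  (-70)·a + (-105)·b = -0.36
  5·a + 15·b = +0.05
Eliminate b (×15 and ×(-105), subtract): -525·a = -0.150 → a = ∂T/∂x = +0.0002857
Back-substitute: b = ∂T/∂y = +0.003238.
Steepest decrease is along −∇f: components (-0.0002857 E, -0.003238 N).
Azimuth = atan2(-0.0002857, -0.003238) = 185.0° ≈ 185°.

185°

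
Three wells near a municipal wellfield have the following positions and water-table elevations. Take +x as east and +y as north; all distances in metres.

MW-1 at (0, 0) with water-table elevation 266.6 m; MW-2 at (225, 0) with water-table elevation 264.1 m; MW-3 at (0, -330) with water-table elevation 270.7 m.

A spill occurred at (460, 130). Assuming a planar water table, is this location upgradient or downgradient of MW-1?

downgradient

∂h/∂x = (264.1 − 266.6) / (225 − 0) = -0.01111
∂h/∂y = (270.7 − 266.6) / (-330 − 0) = -0.01242
Head at (460, 130) = 266.6 + (-0.01111)·(460) + (-0.01242)·(130) = 259.87 m.
That is lower than the 266.6 m at MW-1, so the point is downgradient.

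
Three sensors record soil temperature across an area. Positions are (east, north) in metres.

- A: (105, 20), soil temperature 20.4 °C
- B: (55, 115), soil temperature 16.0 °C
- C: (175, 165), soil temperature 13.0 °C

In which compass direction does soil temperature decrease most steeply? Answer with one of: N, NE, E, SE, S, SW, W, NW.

Three-point gradient (reference A): Δ to B = (-50, 95, -4.4), Δ to C = (70, 145, -7.4).
∂T/∂x = -0.004676, ∂T/∂y = -0.04878 (det = -13900).
Steepest decrease is along −∇f = (+0.004676 E, +0.04878 N) → north.

N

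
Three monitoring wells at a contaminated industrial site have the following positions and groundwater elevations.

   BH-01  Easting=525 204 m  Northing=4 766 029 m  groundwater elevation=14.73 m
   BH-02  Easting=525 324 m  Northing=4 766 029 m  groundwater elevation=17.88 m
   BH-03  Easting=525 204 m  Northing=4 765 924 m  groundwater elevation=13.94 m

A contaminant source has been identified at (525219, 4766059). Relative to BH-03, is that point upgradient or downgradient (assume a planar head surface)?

∂h/∂x = (17.88 − 14.73) / (525324 − 525204) = +0.02625
∂h/∂y = (13.94 − 14.73) / (4765924 − 4766029) = +0.007524
Head at (525219, 4766059) = 14.73 + (+0.02625)·(15) + (+0.007524)·(30) = 15.35 m.
That is higher than the 13.94 m at BH-03, so the point is upgradient.

upgradient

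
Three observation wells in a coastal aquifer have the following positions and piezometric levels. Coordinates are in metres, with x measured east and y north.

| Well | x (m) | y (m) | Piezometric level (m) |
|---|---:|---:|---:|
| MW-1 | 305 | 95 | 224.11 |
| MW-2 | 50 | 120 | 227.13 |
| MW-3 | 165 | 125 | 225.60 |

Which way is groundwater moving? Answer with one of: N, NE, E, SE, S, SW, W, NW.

NE

Differences from MW-1: to MW-2 (Δx, Δy, Δh) = (-255, 25, +3.02); to MW-3 = (-140, 30, +1.49).
Determinant of the coordinate differences = (-255)·30 − (-140)·25 = -4150.
∂h/∂x = [(+3.02)·30 − (+1.49)·25] / -4150 = -0.01286
∂h/∂y = [(-255)·(+1.49) − (-140)·(+3.02)] / -4150 = -0.01033
Flow = −∇h = (+0.01286 east, +0.01033 north), which points northeast.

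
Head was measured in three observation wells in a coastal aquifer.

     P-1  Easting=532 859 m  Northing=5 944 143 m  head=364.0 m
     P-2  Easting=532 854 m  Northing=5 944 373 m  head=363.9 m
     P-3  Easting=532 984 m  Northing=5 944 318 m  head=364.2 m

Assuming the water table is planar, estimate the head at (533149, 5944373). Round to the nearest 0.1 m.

364.5 m

Taking P-1 as reference: P-2−P-1 = (-5, 230, -0.1); P-3−P-1 = (125, 175, +0.2).
Solve a·Δx + b·Δy = Δh: det = (-5)·175 − 125·230 = -29625.
∂h/∂x = [(-0.1)·175 − (+0.2)·230] / -29625 = +0.002143
∂h/∂y = [(-5)·(+0.2) − 125·(-0.1)] / -29625 = -0.0003882
h(533149, 5944373) = 364.0 + (+0.002143)·(290) + (-0.0003882)·(230) = 364.0 +0.622 -0.089 = 364.532 m.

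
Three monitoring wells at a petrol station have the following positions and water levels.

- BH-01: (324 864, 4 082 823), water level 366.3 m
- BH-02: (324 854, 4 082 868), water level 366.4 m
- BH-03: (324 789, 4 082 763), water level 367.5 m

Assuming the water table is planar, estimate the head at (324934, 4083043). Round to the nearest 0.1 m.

Taking BH-01 as reference: BH-02−BH-01 = (-10, 45, +0.1); BH-03−BH-01 = (-75, -60, +1.2).
Solve a·Δx + b·Δy = Δh: det = (-10)·(-60) − (-75)·45 = 3975.
∂h/∂x = [(+0.1)·(-60) − (+1.2)·45] / 3975 = -0.01509
∂h/∂y = [(-10)·(+1.2) − (-75)·(+0.1)] / 3975 = -0.001132
h(324934, 4083043) = 366.3 + (-0.01509)·(70) + (-0.001132)·(220) = 366.3 -1.057 -0.249 = 364.994 m.

365.0 m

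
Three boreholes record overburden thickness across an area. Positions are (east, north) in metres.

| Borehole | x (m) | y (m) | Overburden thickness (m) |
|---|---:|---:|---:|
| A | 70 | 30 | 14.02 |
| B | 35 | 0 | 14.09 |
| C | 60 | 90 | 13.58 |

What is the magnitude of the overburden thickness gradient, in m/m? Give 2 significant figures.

Three-point gradient (reference A): Δ to B = (-35, -30, +0.07), Δ to C = (-10, 60, -0.44).
∂d/∂x = +0.003750, ∂d/∂y = -0.006708 (det = -2400).
|∇f| = √(0.003750² + -0.006708²) = 0.007685 m/m

0.0077 m/m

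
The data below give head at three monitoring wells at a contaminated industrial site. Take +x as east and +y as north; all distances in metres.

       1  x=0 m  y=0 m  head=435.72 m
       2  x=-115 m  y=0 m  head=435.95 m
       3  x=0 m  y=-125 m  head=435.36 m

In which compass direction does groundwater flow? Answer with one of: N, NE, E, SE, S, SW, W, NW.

SE

∂h/∂x = (435.95 − 435.72) / (-115 − 0) = -0.002000
∂h/∂y = (435.36 − 435.72) / (-125 − 0) = +0.002880
Flow = −∇h = (+0.002000 east, -0.002880 north), which points southeast.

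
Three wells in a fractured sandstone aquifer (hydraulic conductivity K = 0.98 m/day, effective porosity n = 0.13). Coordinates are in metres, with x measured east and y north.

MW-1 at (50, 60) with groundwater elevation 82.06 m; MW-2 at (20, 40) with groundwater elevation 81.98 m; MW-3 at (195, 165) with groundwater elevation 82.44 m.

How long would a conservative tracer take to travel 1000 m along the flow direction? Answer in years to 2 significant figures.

110 years

Taking MW-1 as reference: MW-2−MW-1 = (-30, -20, -0.08); MW-3−MW-1 = (145, 105, +0.38).
Determinant of the coordinate differences = (-30)·105 − 145·(-20) = -250.
∂h/∂x = [(-0.08)·105 − (+0.38)·(-20)] / -250 = +0.003200
∂h/∂y = [(-30)·(+0.38) − 145·(-0.08)] / -250 = -0.0008000
|∇h| = √(0.003200² + -0.0008000²) = 0.003298
Seepage velocity v = K·i/n = 0.98 × 0.003298 / 0.13 = 0.02486 m/day.
t = 1000 / 0.02486 = 4.023e+04 days = 110 years.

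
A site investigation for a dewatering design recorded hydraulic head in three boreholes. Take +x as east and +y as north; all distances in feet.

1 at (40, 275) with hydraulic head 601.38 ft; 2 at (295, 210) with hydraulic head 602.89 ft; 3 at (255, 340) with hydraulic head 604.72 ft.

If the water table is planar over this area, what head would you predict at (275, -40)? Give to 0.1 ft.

Differences from 1: to 2 (Δx, Δy, Δh) = (255, -65, +1.51); to 3 = (215, 65, +3.34).
Determinant of the coordinate differences = 255·65 − 215·(-65) = 30550.
∂h/∂x = [(+1.51)·65 − (+3.34)·(-65)] / 30550 = +0.01032
∂h/∂y = [255·(+3.34) − 215·(+1.51)] / 30550 = +0.01725
h(275, -40) = 601.38 + (+0.01032)·(235) + (+0.01725)·(-315) = 601.38 +2.425 -5.434 = 598.371 ft.

598.4 ft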